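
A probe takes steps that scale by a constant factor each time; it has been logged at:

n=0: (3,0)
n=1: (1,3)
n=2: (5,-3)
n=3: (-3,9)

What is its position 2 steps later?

(-19,33)

Step-to-step displacements: (-2,+3), (+4,-6), (-8,+12); each is -2× the previous.
step 4: (-3,9) + (+16,-24) → (13,-15)
step 5: (13,-15) + (-32,+48) → (-19,33)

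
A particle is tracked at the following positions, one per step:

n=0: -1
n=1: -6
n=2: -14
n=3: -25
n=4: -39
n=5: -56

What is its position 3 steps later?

-125

Successive displacements: -5, -8, -11, -14, -17 — each changes by -3.
step 6: -56 − 20 → -76
step 7: -76 − 23 → -99
step 8: -99 − 26 → -125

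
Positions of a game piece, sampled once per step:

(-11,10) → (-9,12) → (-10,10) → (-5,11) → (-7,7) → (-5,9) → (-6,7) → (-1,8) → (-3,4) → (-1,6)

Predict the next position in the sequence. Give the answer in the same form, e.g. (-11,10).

Step-to-step displacements: (+2,+2), (-1,-2), (+5,+1), (-2,-4), (+2,+2), (-1,-2), (+5,+1), (-2,-4), (+2,+2) — a repeating cycle of length 4.
step 10: apply (-1,-2) → (-2,4)

(-2,4)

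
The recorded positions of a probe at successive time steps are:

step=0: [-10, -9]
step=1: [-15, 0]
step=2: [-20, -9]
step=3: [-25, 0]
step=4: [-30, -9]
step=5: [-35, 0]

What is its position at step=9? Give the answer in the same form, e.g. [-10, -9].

First: linear, -5 per step → -55 at step 9.
Second: cycles through -9, 0 every 2 steps. Step 9 lands at position 1 of the cycle → 0.

[-55, 0]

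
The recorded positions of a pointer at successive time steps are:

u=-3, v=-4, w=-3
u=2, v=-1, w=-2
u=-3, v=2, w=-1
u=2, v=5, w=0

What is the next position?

The u coordinate repeats the cycle [-3, 2] with period 2; step 4 mod 2 = 0, giving -3.
The v coordinate changes by +3 each step, so at step 4 it is -4 + 4·(3) = 8.
The w coordinate changes by +1 each step, so at step 4 it is -3 + 4·(1) = 1.

u=-3, v=8, w=1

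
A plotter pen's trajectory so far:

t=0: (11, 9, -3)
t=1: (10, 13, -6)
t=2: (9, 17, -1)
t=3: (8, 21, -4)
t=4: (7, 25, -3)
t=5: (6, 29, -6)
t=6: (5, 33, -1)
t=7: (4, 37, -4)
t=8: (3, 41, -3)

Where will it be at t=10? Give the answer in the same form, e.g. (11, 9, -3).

The first coordinate changes by -1 each step, so at step 10 it is 11 + 10·(-1) = 1.
The second coordinate changes by +4 each step, so at step 10 it is 9 + 10·(4) = 49.
The third coordinate repeats the cycle [-3, -6, -1, -4] with period 4; step 10 mod 4 = 2, giving -1.

(1, 49, -1)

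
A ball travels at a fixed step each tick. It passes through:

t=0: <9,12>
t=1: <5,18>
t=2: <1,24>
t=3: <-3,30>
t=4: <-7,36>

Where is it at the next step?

The position changes by <-4,+6> every step.
step 5: <-7,36> + <-4,+6> → <-11,42>

<-11,42>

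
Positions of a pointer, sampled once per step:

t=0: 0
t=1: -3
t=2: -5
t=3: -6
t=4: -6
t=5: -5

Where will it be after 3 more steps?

4

First differences are -3, -2, -1, +0, +1; their common second difference is +1 (constant acceleration).
step 6: -5 + 2 → -3
step 7: -3 + 3 → 0
step 8: 0 + 4 → 4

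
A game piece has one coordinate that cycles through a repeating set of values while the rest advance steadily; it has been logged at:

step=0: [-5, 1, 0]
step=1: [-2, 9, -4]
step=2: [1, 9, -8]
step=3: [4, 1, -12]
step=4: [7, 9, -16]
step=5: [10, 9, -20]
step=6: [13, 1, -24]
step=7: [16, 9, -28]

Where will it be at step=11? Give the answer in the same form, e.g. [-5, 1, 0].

The first coordinate changes by +3 each step, so at step 11 it is -5 + 11·(3) = 28.
The second coordinate repeats the cycle [1, 9, 9] with period 3; step 11 mod 3 = 2, giving 9.
The third coordinate changes by -4 each step, so at step 11 it is 0 + 11·(-4) = -44.

[28, 9, -44]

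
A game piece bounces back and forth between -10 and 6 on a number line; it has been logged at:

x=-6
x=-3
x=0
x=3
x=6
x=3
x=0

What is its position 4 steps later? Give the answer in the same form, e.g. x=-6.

The value reflects between -10 and 6, moving 3 per step.
  step 7: 0 → -3
  step 8: -3 → -6
  step 9: -6 → -9
  step 10: -9 → -8

x=-8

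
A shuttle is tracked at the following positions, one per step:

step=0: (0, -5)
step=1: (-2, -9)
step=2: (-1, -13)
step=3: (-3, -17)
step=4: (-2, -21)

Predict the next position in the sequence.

Differencing gives (-2, -4), (+1, -4), (-2, -4), (+1, -4). This is the pattern (-2, -4), (+1, -4) repeated.
step 5: apply (-2, -4) → (-4, -25)

(-4, -25)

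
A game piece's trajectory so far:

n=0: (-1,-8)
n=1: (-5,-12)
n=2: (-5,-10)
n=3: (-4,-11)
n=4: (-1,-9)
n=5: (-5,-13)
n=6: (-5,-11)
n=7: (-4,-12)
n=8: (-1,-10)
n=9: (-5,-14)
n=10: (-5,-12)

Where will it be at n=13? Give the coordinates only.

The moves between consecutive positions are (-4,-4), (+0,+2), (+1,-1), (+3,+2), (-4,-4), (+0,+2), (+1,-1), (+3,+2), (-4,-4), (+0,+2); they repeat the 4-cycle [(-4,-4), (+0,+2), (+1,-1), (+3,+2)].
step 11: apply (+1,-1) → (-4,-13)
step 12: apply (+3,+2) → (-1,-11)
step 13: apply (-4,-4) → (-5,-15)

(-5,-15)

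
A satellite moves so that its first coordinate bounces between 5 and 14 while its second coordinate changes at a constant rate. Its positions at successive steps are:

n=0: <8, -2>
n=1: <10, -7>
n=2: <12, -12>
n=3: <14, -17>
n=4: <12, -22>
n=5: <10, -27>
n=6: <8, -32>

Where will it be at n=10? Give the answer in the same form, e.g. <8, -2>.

The first coordinate travels 2 per step and bounces off the walls at 5 and 14.
  step 7: 8 → 6
  step 8: 6 → 6
  step 9: 6 → 8
  step 10: 8 → 10
The second coordinate changes by -5 each step: at step 10 it is -52.

<10, -52>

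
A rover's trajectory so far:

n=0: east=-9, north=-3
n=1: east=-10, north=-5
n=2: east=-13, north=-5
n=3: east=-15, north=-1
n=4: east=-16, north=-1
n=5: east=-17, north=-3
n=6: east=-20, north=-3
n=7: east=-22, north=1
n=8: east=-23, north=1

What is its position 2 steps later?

east=-27, north=-1

Differencing gives (-1, -2), (-3, +0), (-2, +4), (-1, +0), (-1, -2), (-3, +0), (-2, +4), (-1, +0). This is the pattern (-1, -2), (-3, +0), (-2, +4), (-1, +0) repeated.
step 9: apply (-1, -2) → east=-24, north=-1
step 10: apply (-3, +0) → east=-27, north=-1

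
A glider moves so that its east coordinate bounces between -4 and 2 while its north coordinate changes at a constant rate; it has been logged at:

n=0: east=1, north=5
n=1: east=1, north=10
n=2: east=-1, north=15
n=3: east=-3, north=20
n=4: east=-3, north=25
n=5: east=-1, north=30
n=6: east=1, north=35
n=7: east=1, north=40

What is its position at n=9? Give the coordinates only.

east=-3, north=50

The east coordinate travels 2 per step and bounces off the walls at -4 and 2.
  step 8: 1 → -1
  step 9: -1 → -3
The north coordinate changes by +5 each step: at step 9 it is 50.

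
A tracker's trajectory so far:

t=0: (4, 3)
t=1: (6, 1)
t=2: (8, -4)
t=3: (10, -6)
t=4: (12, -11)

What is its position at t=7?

(18, -20)

Step-to-step displacements: (+2, -2), (+2, -5), (+2, -2), (+2, -5) — a repeating cycle of length 2.
step 5: apply (+2, -2) → (14, -13)
step 6: apply (+2, -5) → (16, -18)
step 7: apply (+2, -2) → (18, -20)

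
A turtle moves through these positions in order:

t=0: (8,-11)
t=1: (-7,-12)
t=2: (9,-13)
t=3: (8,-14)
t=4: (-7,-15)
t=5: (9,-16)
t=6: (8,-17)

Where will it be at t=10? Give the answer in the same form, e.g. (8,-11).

(-7,-21)

The first coordinate repeats the cycle [8, -7, 9] with period 3; step 10 mod 3 = 1, giving -7.
The second coordinate changes by -1 each step, so at step 10 it is -11 + 10·(-1) = -21.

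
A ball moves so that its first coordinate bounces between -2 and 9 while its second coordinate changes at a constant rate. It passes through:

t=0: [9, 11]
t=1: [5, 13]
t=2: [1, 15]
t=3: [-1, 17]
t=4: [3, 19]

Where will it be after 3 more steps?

[3, 25]

The first coordinate reflects between -2 and 9, moving 4 per step.
  step 5: 3 → 7
  step 6: 7 → 7
  step 7: 7 → 3
The second coordinate changes by +2 each step: at step 7 it is 25.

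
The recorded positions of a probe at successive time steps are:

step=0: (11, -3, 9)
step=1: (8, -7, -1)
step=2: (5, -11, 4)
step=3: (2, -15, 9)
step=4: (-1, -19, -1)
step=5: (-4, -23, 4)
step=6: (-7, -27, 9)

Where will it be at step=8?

(-13, -35, 4)

First: linear, -3 per step → -13 at step 8.
Second: linear, -4 per step → -35 at step 8.
Third: cycles through 9, -1, 4 every 3 steps. Step 8 lands at position 2 of the cycle → 4.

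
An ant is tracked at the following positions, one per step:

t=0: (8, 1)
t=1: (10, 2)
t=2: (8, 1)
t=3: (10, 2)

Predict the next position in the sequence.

Consecutive displacements (+2, +1), (-2, -1), (+2, +1) scale by a factor of -1 each step.
step 4: (10, 2) + (-2, -1) → (8, 1)

(8, 1)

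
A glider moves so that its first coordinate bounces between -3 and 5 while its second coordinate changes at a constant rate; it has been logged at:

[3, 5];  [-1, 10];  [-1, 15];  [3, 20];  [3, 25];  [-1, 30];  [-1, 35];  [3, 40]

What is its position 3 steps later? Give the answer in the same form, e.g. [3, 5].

The first coordinate reflects between -3 and 5, moving 4 per step.
  step 8: 3 → 3
  step 9: 3 → -1
  step 10: -1 → -1
The second coordinate changes by +5 each step: at step 10 it is 55.

[-1, 55]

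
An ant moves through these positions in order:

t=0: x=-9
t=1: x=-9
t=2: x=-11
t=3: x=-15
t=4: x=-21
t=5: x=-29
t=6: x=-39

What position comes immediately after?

Successive displacements: +0, -2, -4, -6, -8, -10 — each changes by -2.
step 7: -39 − 12 → x=-51

x=-51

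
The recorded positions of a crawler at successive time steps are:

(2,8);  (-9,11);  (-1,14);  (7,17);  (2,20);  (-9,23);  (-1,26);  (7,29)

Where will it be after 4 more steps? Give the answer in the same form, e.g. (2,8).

The first coordinate repeats the cycle [2, -9, -1, 7] with period 4; step 11 mod 4 = 3, giving 7.
The second coordinate changes by +3 each step, so at step 11 it is 8 + 11·(3) = 41.

(7,41)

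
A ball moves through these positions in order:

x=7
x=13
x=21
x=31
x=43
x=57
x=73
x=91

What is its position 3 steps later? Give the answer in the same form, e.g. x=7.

x=157

First differences are +6, +8, +10, +12, +14, +16, +18; their common second difference is +2 (constant acceleration).
step 8: 91 + 20 → x=111
step 9: 111 + 22 → x=133
step 10: 133 + 24 → x=157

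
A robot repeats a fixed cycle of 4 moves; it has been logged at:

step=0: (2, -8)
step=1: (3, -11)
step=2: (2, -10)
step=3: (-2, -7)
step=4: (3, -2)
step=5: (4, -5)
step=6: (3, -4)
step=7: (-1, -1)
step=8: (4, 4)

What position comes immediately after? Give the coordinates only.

(5, 1)

Differencing gives (+1, -3), (-1, +1), (-4, +3), (+5, +5), (+1, -3), (-1, +1), (-4, +3), (+5, +5). This is the pattern (+1, -3), (-1, +1), (-4, +3), (+5, +5) repeated.
step 9: apply (+1, -3) → (5, 1)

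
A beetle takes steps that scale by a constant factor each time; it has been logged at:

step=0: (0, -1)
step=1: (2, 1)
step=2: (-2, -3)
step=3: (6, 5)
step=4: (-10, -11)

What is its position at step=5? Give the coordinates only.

Step-to-step displacements: (+2, +2), (-4, -4), (+8, +8), (-16, -16); each is -2× the previous.
step 5: (-10, -11) + (+32, +32) → (22, 21)

(22, 21)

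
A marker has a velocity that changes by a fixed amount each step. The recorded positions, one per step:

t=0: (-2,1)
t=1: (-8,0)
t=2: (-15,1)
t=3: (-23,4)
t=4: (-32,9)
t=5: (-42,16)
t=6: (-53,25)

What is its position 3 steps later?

(-92,64)

First differences are (-6,-1), (-7,+1), (-8,+3), (-9,+5), (-10,+7), (-11,+9); their common second difference is (-1,+2) (constant acceleration).
step 7: (-53,25) + (-12,+11) → (-65,36)
step 8: (-65,36) + (-13,+13) → (-78,49)
step 9: (-78,49) + (-14,+15) → (-92,64)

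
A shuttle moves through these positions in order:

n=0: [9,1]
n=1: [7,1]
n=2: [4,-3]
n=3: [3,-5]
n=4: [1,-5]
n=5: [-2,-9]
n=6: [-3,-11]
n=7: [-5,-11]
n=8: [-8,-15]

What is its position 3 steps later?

[-14,-21]

The moves between consecutive positions are [-2,+0], [-3,-4], [-1,-2], [-2,+0], [-3,-4], [-1,-2], [-2,+0], [-3,-4]; they repeat the 3-cycle [[-2,+0], [-3,-4], [-1,-2]].
step 9: apply [-1,-2] → [-9,-17]
step 10: apply [-2,+0] → [-11,-17]
step 11: apply [-3,-4] → [-14,-21]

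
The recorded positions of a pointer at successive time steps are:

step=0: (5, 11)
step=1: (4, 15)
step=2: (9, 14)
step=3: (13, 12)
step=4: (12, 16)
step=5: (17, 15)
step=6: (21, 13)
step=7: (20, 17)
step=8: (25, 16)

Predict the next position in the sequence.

Step-to-step displacements: (-1, +4), (+5, -1), (+4, -2), (-1, +4), (+5, -1), (+4, -2), (-1, +4), (+5, -1) — a repeating cycle of length 3.
step 9: apply (+4, -2) → (29, 14)

(29, 14)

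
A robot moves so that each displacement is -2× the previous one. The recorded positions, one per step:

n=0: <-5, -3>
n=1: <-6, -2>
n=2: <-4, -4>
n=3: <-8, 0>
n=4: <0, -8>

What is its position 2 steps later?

Step-to-step displacements: <-1, +1>, <+2, -2>, <-4, +4>, <+8, -8>; each is -2× the previous.
step 5: <0, -8> + <-16, +16> → <-16, 8>
step 6: <-16, 8> + <+32, -32> → <16, -24>

<16, -24>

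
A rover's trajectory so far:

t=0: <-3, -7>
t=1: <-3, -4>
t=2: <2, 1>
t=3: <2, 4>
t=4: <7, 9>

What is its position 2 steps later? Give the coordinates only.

<12, 17>

The moves between consecutive positions are <+0, +3>, <+5, +5>, <+0, +3>, <+5, +5>; they repeat the 2-cycle [<+0, +3>, <+5, +5>].
step 5: apply <+0, +3> → <7, 12>
step 6: apply <+5, +5> → <12, 17>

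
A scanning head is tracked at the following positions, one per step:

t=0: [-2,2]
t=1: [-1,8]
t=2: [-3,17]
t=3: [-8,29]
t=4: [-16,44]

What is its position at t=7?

Taking differences between consecutive positions: [+1,+6], [-2,+9], [-5,+12], [-8,+15]. These grow by [-3,+3] each step.
step 5: [-16,44] + [-11,+18] → [-27,62]
step 6: [-27,62] + [-14,+21] → [-41,83]
step 7: [-41,83] + [-17,+24] → [-58,107]

[-58,107]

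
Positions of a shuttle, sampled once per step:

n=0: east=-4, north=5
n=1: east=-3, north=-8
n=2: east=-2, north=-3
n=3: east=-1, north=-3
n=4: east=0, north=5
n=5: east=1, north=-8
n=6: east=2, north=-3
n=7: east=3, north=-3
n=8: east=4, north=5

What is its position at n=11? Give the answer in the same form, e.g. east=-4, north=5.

East: linear, +1 per step → 7 at step 11.
North: cycles through 5, -8, -3, -3 every 4 steps. Step 11 lands at position 3 of the cycle → -3.

east=7, north=-3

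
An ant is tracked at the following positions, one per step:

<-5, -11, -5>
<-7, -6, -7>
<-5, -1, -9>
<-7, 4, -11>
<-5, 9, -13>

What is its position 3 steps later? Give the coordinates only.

First: cycles through -5, -7 every 2 steps. Step 7 lands at position 1 of the cycle → -7.
Second: linear, +5 per step → 24 at step 7.
Third: linear, -2 per step → -19 at step 7.

<-7, 24, -19>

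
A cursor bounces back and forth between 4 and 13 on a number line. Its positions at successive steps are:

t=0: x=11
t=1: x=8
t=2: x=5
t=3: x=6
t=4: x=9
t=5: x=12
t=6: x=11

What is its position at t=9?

The value travels 3 per step and bounces off the walls at 4 and 13.
  step 7: 11 → 8
  step 8: 8 → 5
  step 9: 5 → 6

x=6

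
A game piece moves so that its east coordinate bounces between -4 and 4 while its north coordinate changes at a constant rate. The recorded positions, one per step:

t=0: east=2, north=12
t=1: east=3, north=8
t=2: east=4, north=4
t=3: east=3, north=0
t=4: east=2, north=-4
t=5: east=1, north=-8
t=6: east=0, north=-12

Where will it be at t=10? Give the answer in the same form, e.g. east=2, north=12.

The east coordinate travels 1 per step and bounces off the walls at -4 and 4.
  step 7: 0 → -1
  step 8: -1 → -2
  step 9: -2 → -3
  step 10: -3 → -4
The north coordinate changes by -4 each step: at step 10 it is -28.

east=-4, north=-28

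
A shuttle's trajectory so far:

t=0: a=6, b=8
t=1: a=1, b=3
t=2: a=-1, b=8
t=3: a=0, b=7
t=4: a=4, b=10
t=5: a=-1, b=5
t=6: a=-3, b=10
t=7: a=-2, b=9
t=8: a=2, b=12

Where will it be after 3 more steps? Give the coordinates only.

a=-4, b=11

Step-to-step displacements: (-5, -5), (-2, +5), (+1, -1), (+4, +3), (-5, -5), (-2, +5), (+1, -1), (+4, +3) — a repeating cycle of length 4.
step 9: apply (-5, -5) → a=-3, b=7
step 10: apply (-2, +5) → a=-5, b=12
step 11: apply (+1, -1) → a=-4, b=11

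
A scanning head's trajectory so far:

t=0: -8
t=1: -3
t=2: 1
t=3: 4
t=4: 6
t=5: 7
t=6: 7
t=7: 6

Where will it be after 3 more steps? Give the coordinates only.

-3

First differences are +5, +4, +3, +2, +1, +0, -1; their common second difference is -1 (constant acceleration).
step 8: 6 − 2 → 4
step 9: 4 − 3 → 1
step 10: 1 − 4 → -3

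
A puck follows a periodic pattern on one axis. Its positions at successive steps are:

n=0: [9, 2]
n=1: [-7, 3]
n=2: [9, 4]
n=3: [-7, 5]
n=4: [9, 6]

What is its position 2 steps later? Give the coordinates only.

First: cycles through 9, -7 every 2 steps. Step 6 lands at position 0 of the cycle → 9.
Second: linear, +1 per step → 8 at step 6.

[9, 8]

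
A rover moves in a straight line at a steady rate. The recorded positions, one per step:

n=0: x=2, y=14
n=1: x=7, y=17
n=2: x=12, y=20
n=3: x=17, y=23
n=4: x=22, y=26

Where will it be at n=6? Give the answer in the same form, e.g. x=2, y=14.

x=32, y=32

Each step adds (+5, +3) to the position.
step 5: x=22, y=26 + (+5, +3) → x=27, y=29
step 6: x=27, y=29 + (+5, +3) → x=32, y=32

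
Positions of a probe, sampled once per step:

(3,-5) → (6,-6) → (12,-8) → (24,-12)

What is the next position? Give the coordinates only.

Step-to-step displacements: (+3,-1), (+6,-2), (+12,-4); each is 2× the previous.
step 4: (24,-12) + (+24,-8) → (48,-20)

(48,-20)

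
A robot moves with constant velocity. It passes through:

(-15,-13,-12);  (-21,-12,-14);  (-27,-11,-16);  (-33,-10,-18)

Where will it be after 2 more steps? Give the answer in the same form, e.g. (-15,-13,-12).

(-45,-8,-22)

Each step adds (-6,+1,-2) to the position.
step 4: (-33,-10,-18) + (-6,+1,-2) → (-39,-9,-20)
step 5: (-39,-9,-20) + (-6,+1,-2) → (-45,-8,-22)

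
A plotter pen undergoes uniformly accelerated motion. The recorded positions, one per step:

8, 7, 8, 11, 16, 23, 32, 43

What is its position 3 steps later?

Successive displacements: -1, +1, +3, +5, +7, +9, +11 — each changes by +2.
step 8: 43 + 13 → 56
step 9: 56 + 15 → 71
step 10: 71 + 17 → 88

88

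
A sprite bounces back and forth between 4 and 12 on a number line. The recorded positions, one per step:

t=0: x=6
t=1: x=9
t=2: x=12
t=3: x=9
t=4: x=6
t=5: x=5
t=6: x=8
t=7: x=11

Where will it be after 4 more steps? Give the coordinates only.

x=7

The value reflects between 4 and 12, moving 3 per step.
  step 8: 11 → 10
  step 9: 10 → 7
  step 10: 7 → 4
  step 11: 4 → 7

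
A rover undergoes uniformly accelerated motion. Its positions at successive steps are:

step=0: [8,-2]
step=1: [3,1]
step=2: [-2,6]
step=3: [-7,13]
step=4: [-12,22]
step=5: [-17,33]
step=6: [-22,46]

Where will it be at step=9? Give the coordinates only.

[-37,97]

Successive displacements: [-5,+3], [-5,+5], [-5,+7], [-5,+9], [-5,+11], [-5,+13] — each changes by [+0,+2].
step 7: [-22,46] + [-5,+15] → [-27,61]
step 8: [-27,61] + [-5,+17] → [-32,78]
step 9: [-32,78] + [-5,+19] → [-37,97]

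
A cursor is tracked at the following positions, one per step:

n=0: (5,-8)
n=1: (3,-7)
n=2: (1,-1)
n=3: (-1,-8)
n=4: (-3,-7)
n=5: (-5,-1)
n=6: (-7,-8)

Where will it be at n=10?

(-15,-7)

First: linear, -2 per step → -15 at step 10.
Second: cycles through -8, -7, -1 every 3 steps. Step 10 lands at position 1 of the cycle → -7.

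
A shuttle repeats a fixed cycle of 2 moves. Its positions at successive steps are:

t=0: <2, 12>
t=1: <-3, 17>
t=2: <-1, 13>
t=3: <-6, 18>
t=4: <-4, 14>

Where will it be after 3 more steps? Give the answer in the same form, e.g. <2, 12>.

<-12, 20>

Differencing gives <-5, +5>, <+2, -4>, <-5, +5>, <+2, -4>. This is the pattern <-5, +5>, <+2, -4> repeated.
step 5: apply <-5, +5> → <-9, 19>
step 6: apply <+2, -4> → <-7, 15>
step 7: apply <-5, +5> → <-12, 20>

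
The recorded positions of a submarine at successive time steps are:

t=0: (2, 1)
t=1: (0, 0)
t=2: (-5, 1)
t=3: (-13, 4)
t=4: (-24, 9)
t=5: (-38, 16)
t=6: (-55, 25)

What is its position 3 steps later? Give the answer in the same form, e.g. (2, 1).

(-124, 64)

Successive displacements: (-2, -1), (-5, +1), (-8, +3), (-11, +5), (-14, +7), (-17, +9) — each changes by (-3, +2).
step 7: (-55, 25) + (-20, +11) → (-75, 36)
step 8: (-75, 36) + (-23, +13) → (-98, 49)
step 9: (-98, 49) + (-26, +15) → (-124, 64)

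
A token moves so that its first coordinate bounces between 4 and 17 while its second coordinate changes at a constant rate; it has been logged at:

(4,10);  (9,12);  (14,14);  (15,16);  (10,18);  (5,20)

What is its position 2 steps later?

The first coordinate travels 5 per step and bounces off the walls at 4 and 17.
  step 6: 5 → 8
  step 7: 8 → 13
The second coordinate changes by +2 each step: at step 7 it is 24.

(13,24)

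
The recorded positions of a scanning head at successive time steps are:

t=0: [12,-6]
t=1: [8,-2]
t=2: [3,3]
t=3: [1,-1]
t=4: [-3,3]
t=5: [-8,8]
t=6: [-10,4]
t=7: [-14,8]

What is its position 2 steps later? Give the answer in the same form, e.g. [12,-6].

[-21,9]

Differencing gives [-4,+4], [-5,+5], [-2,-4], [-4,+4], [-5,+5], [-2,-4], [-4,+4]. This is the pattern [-4,+4], [-5,+5], [-2,-4] repeated.
step 8: apply [-5,+5] → [-19,13]
step 9: apply [-2,-4] → [-21,9]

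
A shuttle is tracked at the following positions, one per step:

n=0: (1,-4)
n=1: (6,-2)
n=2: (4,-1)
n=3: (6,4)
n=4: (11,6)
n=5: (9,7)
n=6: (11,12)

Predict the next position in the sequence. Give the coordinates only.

The moves between consecutive positions are (+5,+2), (-2,+1), (+2,+5), (+5,+2), (-2,+1), (+2,+5); they repeat the 3-cycle [(+5,+2), (-2,+1), (+2,+5)].
step 7: apply (+5,+2) → (16,14)

(16,14)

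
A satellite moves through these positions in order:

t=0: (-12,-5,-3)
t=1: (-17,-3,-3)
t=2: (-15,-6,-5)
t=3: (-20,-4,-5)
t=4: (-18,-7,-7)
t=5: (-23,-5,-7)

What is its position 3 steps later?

(-24,-9,-11)

The moves between consecutive positions are (-5,+2,+0), (+2,-3,-2), (-5,+2,+0), (+2,-3,-2), (-5,+2,+0); they repeat the 2-cycle [(-5,+2,+0), (+2,-3,-2)].
step 6: apply (+2,-3,-2) → (-21,-8,-9)
step 7: apply (-5,+2,+0) → (-26,-6,-9)
step 8: apply (+2,-3,-2) → (-24,-9,-11)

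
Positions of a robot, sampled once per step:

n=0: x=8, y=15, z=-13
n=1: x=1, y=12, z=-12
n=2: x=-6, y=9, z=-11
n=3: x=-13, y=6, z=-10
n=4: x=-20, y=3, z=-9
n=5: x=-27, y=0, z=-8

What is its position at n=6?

x=-34, y=-3, z=-7

Each step adds (-7, -3, +1) to the position.
step 6: x=-27, y=0, z=-8 + (-7, -3, +1) → x=-34, y=-3, z=-7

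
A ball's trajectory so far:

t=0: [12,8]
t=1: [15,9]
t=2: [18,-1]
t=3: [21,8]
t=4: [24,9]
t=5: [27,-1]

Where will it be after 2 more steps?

The first coordinate changes by +3 each step, so at step 7 it is 12 + 7·(3) = 33.
The second coordinate repeats the cycle [8, 9, -1] with period 3; step 7 mod 3 = 1, giving 9.

[33,9]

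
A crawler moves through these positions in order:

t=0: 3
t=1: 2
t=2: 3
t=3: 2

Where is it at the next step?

The jumps are -1, +1, -1 — a geometric progression with ratio -1.
step 4: 2 + 1 → 3

3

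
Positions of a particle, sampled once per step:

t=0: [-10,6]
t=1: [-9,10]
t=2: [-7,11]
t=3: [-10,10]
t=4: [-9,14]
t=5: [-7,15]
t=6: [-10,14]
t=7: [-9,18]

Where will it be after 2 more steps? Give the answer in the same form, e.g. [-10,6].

The moves between consecutive positions are [+1,+4], [+2,+1], [-3,-1], [+1,+4], [+2,+1], [-3,-1], [+1,+4]; they repeat the 3-cycle [[+1,+4], [+2,+1], [-3,-1]].
step 8: apply [+2,+1] → [-7,19]
step 9: apply [-3,-1] → [-10,18]

[-10,18]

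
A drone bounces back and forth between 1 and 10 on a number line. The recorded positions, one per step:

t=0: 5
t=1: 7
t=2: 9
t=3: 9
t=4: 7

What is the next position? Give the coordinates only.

5

The value reflects between 1 and 10, moving 2 per step.
  step 5: 7 → 5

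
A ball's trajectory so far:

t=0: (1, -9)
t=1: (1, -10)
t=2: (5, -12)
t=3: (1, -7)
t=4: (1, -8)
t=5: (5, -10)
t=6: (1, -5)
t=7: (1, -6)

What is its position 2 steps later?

Differencing gives (+0, -1), (+4, -2), (-4, +5), (+0, -1), (+4, -2), (-4, +5), (+0, -1). This is the pattern (+0, -1), (+4, -2), (-4, +5) repeated.
step 8: apply (+4, -2) → (5, -8)
step 9: apply (-4, +5) → (1, -3)

(1, -3)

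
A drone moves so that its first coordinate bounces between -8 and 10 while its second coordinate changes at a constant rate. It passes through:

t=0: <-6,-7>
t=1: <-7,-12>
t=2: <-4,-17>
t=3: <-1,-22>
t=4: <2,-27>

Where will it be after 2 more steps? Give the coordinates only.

<8,-37>

The first coordinate travels 3 per step and bounces off the walls at -8 and 10.
  step 5: 2 → 5
  step 6: 5 → 8
The second coordinate changes by -5 each step: at step 6 it is -37.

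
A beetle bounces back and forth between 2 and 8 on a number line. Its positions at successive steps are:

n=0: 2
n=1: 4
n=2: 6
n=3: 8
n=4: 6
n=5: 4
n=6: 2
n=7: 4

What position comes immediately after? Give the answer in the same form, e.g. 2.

6

The value reflects between 2 and 8, moving 2 per step.
  step 8: 4 → 6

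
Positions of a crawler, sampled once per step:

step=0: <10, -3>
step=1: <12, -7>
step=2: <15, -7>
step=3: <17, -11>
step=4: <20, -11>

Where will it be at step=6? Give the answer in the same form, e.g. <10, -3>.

<25, -15>

Differencing gives <+2, -4>, <+3, +0>, <+2, -4>, <+3, +0>. This is the pattern <+2, -4>, <+3, +0> repeated.
step 5: apply <+2, -4> → <22, -15>
step 6: apply <+3, +0> → <25, -15>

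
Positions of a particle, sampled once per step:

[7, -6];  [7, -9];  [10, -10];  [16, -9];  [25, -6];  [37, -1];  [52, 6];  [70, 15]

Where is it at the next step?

First differences are [+0, -3], [+3, -1], [+6, +1], [+9, +3], [+12, +5], [+15, +7], [+18, +9]; their common second difference is [+3, +2] (constant acceleration).
step 8: [70, 15] + [+21, +11] → [91, 26]

[91, 26]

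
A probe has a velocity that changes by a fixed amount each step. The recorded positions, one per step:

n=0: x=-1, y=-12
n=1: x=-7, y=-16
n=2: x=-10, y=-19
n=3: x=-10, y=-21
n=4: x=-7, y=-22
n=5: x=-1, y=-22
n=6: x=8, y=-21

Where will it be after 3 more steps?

x=53, y=-12

Taking differences between consecutive positions: (-6, -4), (-3, -3), (+0, -2), (+3, -1), (+6, +0), (+9, +1). These grow by (+3, +1) each step.
step 7: x=8, y=-21 + (+12, +2) → x=20, y=-19
step 8: x=20, y=-19 + (+15, +3) → x=35, y=-16
step 9: x=35, y=-16 + (+18, +4) → x=53, y=-12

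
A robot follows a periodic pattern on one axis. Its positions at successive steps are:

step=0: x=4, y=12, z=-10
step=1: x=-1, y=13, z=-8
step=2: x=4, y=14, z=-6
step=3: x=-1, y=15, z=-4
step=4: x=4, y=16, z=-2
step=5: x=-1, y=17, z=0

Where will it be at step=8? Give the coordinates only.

x=4, y=20, z=6

The x coordinate repeats the cycle [4, -1] with period 2; step 8 mod 2 = 0, giving 4.
The y coordinate changes by +1 each step, so at step 8 it is 12 + 8·(1) = 20.
The z coordinate changes by +2 each step, so at step 8 it is -10 + 8·(2) = 6.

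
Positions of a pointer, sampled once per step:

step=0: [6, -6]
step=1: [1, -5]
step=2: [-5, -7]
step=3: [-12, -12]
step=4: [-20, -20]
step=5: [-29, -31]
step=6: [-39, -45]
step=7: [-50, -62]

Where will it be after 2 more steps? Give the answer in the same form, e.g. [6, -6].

[-75, -105]

First differences are [-5, +1], [-6, -2], [-7, -5], [-8, -8], [-9, -11], [-10, -14], [-11, -17]; their common second difference is [-1, -3] (constant acceleration).
step 8: [-50, -62] + [-12, -20] → [-62, -82]
step 9: [-62, -82] + [-13, -23] → [-75, -105]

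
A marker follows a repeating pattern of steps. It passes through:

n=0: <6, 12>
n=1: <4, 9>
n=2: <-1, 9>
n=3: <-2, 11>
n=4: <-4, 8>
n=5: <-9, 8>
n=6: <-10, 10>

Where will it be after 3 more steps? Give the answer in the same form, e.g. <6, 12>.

The moves between consecutive positions are <-2, -3>, <-5, +0>, <-1, +2>, <-2, -3>, <-5, +0>, <-1, +2>; they repeat the 3-cycle [<-2, -3>, <-5, +0>, <-1, +2>].
step 7: apply <-2, -3> → <-12, 7>
step 8: apply <-5, +0> → <-17, 7>
step 9: apply <-1, +2> → <-18, 9>

<-18, 9>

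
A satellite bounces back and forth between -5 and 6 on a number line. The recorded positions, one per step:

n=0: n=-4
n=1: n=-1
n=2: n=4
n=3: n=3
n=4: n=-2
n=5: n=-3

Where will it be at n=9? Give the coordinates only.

The value travels 5 per step and bounces off the walls at -5 and 6.
  step 6: -3 → 2
  step 7: 2 → 5
  step 8: 5 → 0
  step 9: 0 → -5

n=-5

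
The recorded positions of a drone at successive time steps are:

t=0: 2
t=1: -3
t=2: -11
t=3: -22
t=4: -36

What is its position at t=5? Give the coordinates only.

Successive displacements: -5, -8, -11, -14 — each changes by -3.
step 5: -36 − 17 → -53

-53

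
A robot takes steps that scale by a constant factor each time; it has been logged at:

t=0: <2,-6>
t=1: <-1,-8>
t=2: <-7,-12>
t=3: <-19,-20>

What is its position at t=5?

Consecutive displacements <-3,-2>, <-6,-4>, <-12,-8> scale by a factor of 2 each step.
step 4: <-19,-20> + <-24,-16> → <-43,-36>
step 5: <-43,-36> + <-48,-32> → <-91,-68>

<-91,-68>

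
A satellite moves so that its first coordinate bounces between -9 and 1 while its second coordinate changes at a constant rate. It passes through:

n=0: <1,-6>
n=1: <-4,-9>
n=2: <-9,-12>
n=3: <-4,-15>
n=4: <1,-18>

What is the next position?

<-4,-21>

The first coordinate reflects between -9 and 1, moving 5 per step.
  step 5: 1 → -4
The second coordinate changes by -3 each step: at step 5 it is -21.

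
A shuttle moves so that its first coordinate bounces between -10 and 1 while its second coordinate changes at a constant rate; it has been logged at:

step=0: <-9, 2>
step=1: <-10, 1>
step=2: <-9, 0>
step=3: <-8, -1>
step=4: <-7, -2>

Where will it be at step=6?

<-5, -4>

The first coordinate travels 1 per step and bounces off the walls at -10 and 1.
  step 5: -7 → -6
  step 6: -6 → -5
The second coordinate changes by -1 each step: at step 6 it is -4.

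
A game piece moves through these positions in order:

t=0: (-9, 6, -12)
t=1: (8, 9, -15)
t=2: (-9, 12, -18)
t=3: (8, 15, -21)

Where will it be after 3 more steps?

First: cycles through -9, 8 every 2 steps. Step 6 lands at position 0 of the cycle → -9.
Second: linear, +3 per step → 24 at step 6.
Third: linear, -3 per step → -30 at step 6.

(-9, 24, -30)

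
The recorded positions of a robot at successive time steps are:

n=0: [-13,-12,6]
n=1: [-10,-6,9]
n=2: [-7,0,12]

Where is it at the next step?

Constant displacement of [+3,+6,+3] per step.
step 3: [-7,0,12] + [+3,+6,+3] → [-4,6,15]

[-4,6,15]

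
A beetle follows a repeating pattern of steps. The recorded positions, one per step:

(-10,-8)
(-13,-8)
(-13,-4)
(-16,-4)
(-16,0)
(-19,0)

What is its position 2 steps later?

Differencing gives (-3,+0), (+0,+4), (-3,+0), (+0,+4), (-3,+0). This is the pattern (-3,+0), (+0,+4) repeated.
step 6: apply (+0,+4) → (-19,4)
step 7: apply (-3,+0) → (-22,4)

(-22,4)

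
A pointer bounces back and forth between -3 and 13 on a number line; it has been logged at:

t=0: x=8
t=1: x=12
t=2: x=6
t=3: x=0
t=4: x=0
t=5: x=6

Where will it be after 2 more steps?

x=8

The value travels 6 per step and bounces off the walls at -3 and 13.
  step 6: 6 → 12
  step 7: 12 → 8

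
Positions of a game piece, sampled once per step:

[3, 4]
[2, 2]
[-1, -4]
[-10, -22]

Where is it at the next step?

[-37, -76]

Step-to-step displacements: [-1, -2], [-3, -6], [-9, -18]; each is 3× the previous.
step 4: [-10, -22] + [-27, -54] → [-37, -76]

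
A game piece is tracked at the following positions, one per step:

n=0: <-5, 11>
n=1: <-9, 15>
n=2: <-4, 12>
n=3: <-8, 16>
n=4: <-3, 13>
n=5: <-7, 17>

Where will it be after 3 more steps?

<-1, 15>

Differencing gives <-4, +4>, <+5, -3>, <-4, +4>, <+5, -3>, <-4, +4>. This is the pattern <-4, +4>, <+5, -3> repeated.
step 6: apply <+5, -3> → <-2, 14>
step 7: apply <-4, +4> → <-6, 18>
step 8: apply <+5, -3> → <-1, 15>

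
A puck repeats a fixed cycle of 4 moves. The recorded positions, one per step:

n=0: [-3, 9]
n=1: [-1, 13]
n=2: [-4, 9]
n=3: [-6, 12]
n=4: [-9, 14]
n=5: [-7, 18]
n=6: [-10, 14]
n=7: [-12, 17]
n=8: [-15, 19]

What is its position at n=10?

Differencing gives [+2, +4], [-3, -4], [-2, +3], [-3, +2], [+2, +4], [-3, -4], [-2, +3], [-3, +2]. This is the pattern [+2, +4], [-3, -4], [-2, +3], [-3, +2] repeated.
step 9: apply [+2, +4] → [-13, 23]
step 10: apply [-3, -4] → [-16, 19]

[-16, 19]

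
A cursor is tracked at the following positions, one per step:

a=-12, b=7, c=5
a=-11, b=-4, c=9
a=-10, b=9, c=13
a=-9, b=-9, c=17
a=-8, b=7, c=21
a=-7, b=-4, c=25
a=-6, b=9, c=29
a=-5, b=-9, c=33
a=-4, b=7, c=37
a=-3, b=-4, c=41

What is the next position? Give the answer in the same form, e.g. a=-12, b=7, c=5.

a=-2, b=9, c=45

The a coordinate changes by +1 each step, so at step 10 it is -12 + 10·(1) = -2.
The b coordinate repeats the cycle [7, -4, 9, -9] with period 4; step 10 mod 4 = 2, giving 9.
The c coordinate changes by +4 each step, so at step 10 it is 5 + 10·(4) = 45.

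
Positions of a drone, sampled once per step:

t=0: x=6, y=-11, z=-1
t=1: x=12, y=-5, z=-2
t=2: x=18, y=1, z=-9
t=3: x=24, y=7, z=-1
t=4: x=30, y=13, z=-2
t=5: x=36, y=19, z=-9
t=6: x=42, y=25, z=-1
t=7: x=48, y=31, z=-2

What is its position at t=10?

X: linear, +6 per step → 66 at step 10.
Y: linear, +6 per step → 49 at step 10.
Z: cycles through -1, -2, -9 every 3 steps. Step 10 lands at position 1 of the cycle → -2.

x=66, y=49, z=-2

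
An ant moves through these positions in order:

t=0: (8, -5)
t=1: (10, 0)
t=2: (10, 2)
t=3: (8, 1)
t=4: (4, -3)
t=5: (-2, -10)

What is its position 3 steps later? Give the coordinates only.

Successive displacements: (+2, +5), (+0, +2), (-2, -1), (-4, -4), (-6, -7) — each changes by (-2, -3).
step 6: (-2, -10) + (-8, -10) → (-10, -20)
step 7: (-10, -20) + (-10, -13) → (-20, -33)
step 8: (-20, -33) + (-12, -16) → (-32, -49)

(-32, -49)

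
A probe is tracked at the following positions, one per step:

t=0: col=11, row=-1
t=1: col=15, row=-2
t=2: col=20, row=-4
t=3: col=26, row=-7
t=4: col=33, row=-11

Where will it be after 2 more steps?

Taking differences between consecutive positions: (+4, -1), (+5, -2), (+6, -3), (+7, -4). These grow by (+1, -1) each step.
step 5: col=33, row=-11 + (+8, -5) → col=41, row=-16
step 6: col=41, row=-16 + (+9, -6) → col=50, row=-22

col=50, row=-22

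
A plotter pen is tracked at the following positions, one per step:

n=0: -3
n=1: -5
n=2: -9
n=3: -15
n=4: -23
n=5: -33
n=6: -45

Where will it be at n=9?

-93

Taking differences between consecutive positions: -2, -4, -6, -8, -10, -12. These grow by -2 each step.
step 7: -45 − 14 → -59
step 8: -59 − 16 → -75
step 9: -75 − 18 → -93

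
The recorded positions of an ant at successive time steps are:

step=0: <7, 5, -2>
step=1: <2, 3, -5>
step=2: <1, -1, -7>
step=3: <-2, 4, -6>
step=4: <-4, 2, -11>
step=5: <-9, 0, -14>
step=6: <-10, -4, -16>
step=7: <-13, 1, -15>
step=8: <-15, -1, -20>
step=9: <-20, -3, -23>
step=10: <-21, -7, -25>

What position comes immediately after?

<-24, -2, -24>

The moves between consecutive positions are <-5, -2, -3>, <-1, -4, -2>, <-3, +5, +1>, <-2, -2, -5>, <-5, -2, -3>, <-1, -4, -2>, <-3, +5, +1>, <-2, -2, -5>, <-5, -2, -3>, <-1, -4, -2>; they repeat the 4-cycle [<-5, -2, -3>, <-1, -4, -2>, <-3, +5, +1>, <-2, -2, -5>].
step 11: apply <-3, +5, +1> → <-24, -2, -24>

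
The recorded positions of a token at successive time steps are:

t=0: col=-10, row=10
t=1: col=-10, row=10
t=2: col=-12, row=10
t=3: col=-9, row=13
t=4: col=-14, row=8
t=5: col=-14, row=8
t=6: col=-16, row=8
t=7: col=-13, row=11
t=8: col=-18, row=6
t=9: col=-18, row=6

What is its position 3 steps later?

Step-to-step displacements: (+0, +0), (-2, +0), (+3, +3), (-5, -5), (+0, +0), (-2, +0), (+3, +3), (-5, -5), (+0, +0) — a repeating cycle of length 4.
step 10: apply (-2, +0) → col=-20, row=6
step 11: apply (+3, +3) → col=-17, row=9
step 12: apply (-5, -5) → col=-22, row=4

col=-22, row=4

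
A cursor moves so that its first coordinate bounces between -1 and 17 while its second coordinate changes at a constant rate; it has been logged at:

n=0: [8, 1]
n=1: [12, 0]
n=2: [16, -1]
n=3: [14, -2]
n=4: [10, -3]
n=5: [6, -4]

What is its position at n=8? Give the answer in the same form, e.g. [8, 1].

[4, -7]

The first coordinate reflects between -1 and 17, moving 4 per step.
  step 6: 6 → 2
  step 7: 2 → 0
  step 8: 0 → 4
The second coordinate changes by -1 each step: at step 8 it is -7.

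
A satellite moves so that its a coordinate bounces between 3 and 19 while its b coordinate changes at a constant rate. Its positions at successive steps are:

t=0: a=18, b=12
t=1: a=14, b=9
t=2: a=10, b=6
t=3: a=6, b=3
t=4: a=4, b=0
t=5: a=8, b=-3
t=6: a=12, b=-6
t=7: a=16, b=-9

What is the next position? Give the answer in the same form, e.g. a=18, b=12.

a=18, b=-12

The a coordinate travels 4 per step and bounces off the walls at 3 and 19.
  step 8: 16 → 18
The b coordinate changes by -3 each step: at step 8 it is -12.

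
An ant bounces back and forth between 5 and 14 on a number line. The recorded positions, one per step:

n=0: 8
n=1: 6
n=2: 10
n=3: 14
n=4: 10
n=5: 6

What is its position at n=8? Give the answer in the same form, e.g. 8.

12

The value travels 4 per step and bounces off the walls at 5 and 14.
  step 6: 6 → 8
  step 7: 8 → 12
  step 8: 12 → 12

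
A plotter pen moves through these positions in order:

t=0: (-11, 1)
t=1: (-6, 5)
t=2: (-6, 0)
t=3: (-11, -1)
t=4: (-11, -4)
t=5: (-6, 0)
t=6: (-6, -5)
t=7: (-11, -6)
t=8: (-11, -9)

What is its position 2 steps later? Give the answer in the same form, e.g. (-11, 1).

(-6, -10)

The moves between consecutive positions are (+5, +4), (+0, -5), (-5, -1), (+0, -3), (+5, +4), (+0, -5), (-5, -1), (+0, -3); they repeat the 4-cycle [(+5, +4), (+0, -5), (-5, -1), (+0, -3)].
step 9: apply (+5, +4) → (-6, -5)
step 10: apply (+0, -5) → (-6, -10)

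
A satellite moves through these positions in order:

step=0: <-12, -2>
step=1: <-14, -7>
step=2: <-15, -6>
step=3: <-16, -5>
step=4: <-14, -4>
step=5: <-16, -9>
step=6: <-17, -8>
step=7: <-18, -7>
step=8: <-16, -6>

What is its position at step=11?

<-20, -9>

The moves between consecutive positions are <-2, -5>, <-1, +1>, <-1, +1>, <+2, +1>, <-2, -5>, <-1, +1>, <-1, +1>, <+2, +1>; they repeat the 4-cycle [<-2, -5>, <-1, +1>, <-1, +1>, <+2, +1>].
step 9: apply <-2, -5> → <-18, -11>
step 10: apply <-1, +1> → <-19, -10>
step 11: apply <-1, +1> → <-20, -9>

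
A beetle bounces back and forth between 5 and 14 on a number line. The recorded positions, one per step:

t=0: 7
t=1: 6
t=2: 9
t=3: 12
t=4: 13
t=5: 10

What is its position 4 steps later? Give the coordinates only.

12

The value travels 3 per step and bounces off the walls at 5 and 14.
  step 6: 10 → 7
  step 7: 7 → 6
  step 8: 6 → 9
  step 9: 9 → 12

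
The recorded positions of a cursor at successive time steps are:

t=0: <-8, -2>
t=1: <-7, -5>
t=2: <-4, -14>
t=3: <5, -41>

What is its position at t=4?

<32, -122>

The jumps are <+1, -3>, <+3, -9>, <+9, -27> — a geometric progression with ratio 3.
step 4: <5, -41> + <+27, -81> → <32, -122>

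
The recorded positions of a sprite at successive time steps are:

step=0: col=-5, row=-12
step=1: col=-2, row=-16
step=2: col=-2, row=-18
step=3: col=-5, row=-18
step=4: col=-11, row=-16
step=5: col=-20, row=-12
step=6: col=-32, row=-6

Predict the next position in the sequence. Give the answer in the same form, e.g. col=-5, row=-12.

col=-47, row=2

First differences are (+3, -4), (+0, -2), (-3, +0), (-6, +2), (-9, +4), (-12, +6); their common second difference is (-3, +2) (constant acceleration).
step 7: col=-32, row=-6 + (-15, +8) → col=-47, row=2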